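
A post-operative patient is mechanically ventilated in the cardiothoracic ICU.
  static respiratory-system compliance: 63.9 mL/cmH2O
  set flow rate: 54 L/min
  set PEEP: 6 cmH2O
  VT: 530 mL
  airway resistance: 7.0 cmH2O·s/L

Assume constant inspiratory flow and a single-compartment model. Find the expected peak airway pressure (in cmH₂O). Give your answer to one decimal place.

Flow: 54 L/min ÷ 60 = 0.9 L/s.
Equation of motion (constant flow): PIP = Vt/C + R·V̇ + PEEP.
PIP = 530/63.9 + 7.0×0.9 + 6 = 8.294 + 6.3 + 6 = 20.594 cmH2O.

20.6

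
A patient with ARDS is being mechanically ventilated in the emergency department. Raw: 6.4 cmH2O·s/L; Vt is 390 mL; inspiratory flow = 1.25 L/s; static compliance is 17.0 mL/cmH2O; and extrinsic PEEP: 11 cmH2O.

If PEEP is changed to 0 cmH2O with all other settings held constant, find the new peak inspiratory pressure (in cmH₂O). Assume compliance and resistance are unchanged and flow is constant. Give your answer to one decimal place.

PIP = Vt/C + R·V̇ + PEEP (constant-flow equation of motion).
Only the baseline term changes: ΔPIP = ΔPEEP = 0 − 11 = -11.0 cmH2O.
Original PIP = 390/17.0 + 6.4×1.25 + 11 = 41.941 cmH2O; new PIP = 41.941 + (-11.0) = 30.941 cmH2O.

30.9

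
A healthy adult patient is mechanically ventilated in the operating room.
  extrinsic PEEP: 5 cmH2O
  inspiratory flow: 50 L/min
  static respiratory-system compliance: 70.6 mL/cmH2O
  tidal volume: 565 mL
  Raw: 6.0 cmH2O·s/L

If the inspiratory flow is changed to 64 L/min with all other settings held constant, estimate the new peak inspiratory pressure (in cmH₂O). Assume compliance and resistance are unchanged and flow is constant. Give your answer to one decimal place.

19.4

Flow: 50 L/min ÷ 60 = 0.8333 L/s.
New flow: 64 L/min ÷ 60 = 1.0667 L/s.
PIP = Vt/C + R·V̇ + PEEP (constant-flow equation of motion).
Only the resistive term changes: ΔPIP = R × ΔV̇ = 6.0 × (1.0667 − 0.8333) = 6.0 × 0.2334 = 1.4 cmH2O.
Original PIP = 565/70.6 + 6.0×0.8333 + 5 = 18.003 cmH2O; new PIP = 18.003 + (1.4) = 19.403 cmH2O.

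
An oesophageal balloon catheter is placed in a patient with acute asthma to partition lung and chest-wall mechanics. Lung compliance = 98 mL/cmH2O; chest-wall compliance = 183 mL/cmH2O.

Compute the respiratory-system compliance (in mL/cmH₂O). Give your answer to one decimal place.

63.8

Lung and chest wall are elastances in series: 1/Crs = 1/CL + 1/Ccw.
1/Crs = 1/98 + 1/183 = 0.01567.
Crs = 63.816 mL/cmH2O.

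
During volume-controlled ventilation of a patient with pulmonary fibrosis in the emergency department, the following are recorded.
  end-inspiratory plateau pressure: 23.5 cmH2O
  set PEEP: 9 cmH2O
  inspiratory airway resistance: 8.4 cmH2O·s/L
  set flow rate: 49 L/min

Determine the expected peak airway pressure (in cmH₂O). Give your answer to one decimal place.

Flow: 49 L/min ÷ 60 = 0.8167 L/s.
PIP = Pplat + Raw × flow = 23.5 + 8.4 × 0.8167 = 23.5 + 6.86 = 30.36 cmH2O.

30.4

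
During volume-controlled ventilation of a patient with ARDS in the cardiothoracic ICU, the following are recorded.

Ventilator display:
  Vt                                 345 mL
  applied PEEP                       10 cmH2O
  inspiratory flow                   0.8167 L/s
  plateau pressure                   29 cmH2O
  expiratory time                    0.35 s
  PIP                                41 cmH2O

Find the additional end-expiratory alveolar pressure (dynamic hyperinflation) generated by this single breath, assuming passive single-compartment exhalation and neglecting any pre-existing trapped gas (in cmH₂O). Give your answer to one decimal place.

R = (PIP − Pplat)/V̇ = (41 − 29) / 0.8167 = 12.0/0.8167 = 14.693 cmH2O·s/L.
C = Vt/(Pplat − PEEP) = 345.0 / (29 − 10) = 345.0/19.0 = 18.158 mL/cmH2O.
τ = R × C = 14.693 × 0.01816 L/cmH2O = 0.2668 s.
Fraction remaining = e^(−Te/τ) = e^(−0.35/0.2668) = 0.2693; trapped volume = 345.0 × 0.2693 = 92.909 mL.
Additional alveolar pressure from trapping ≈ V_trapped / C = 92.909 / 18.158 = 5.117 cmH2O.

5.1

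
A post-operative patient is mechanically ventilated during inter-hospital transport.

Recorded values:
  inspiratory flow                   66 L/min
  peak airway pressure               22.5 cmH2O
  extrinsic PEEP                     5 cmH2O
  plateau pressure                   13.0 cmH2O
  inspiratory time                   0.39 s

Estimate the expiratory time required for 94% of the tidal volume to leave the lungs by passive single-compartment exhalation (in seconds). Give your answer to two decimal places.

Flow: 66 L/min ÷ 60 = 1.1 L/s.
Vt = flow × Ti = 1.1 L/s × 0.39 s × 1000 mL/L = 429.0 mL.
R = (PIP − Pplat)/V̇ = (22.5 − 13.0) / 1.1 = 9.5/1.1 = 8.636 cmH2O·s/L.
C = Vt/(Pplat − PEEP) = 429.0 / (13.0 − 5) = 429.0/8.0 = 53.625 mL/cmH2O.
τ = R × C = 8.636 × 0.05363 L/cmH2O = 0.4631 s.
t = −τ·ln(1 − 0.94) = −0.4631·ln(0.06) = 1.303 s.

1.30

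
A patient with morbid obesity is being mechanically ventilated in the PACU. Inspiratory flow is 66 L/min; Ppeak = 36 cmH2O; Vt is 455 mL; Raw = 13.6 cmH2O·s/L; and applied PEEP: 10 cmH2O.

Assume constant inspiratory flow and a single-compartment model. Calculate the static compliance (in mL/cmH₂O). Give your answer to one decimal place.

Flow: 66 L/min ÷ 60 = 1.1 L/s.
Equation of motion (constant flow): PIP = Vt/C + R·V̇ + PEEP.
Vt/C = PIP − R·V̇ − PEEP = 36 − 13.6×1.1 − 10 = 36 − 14.96 − 10 = 11.04 cmH2O.
C = Vt / 11.04 = 455 / 11.04 = 41.214 mL/cmH2O.

41.2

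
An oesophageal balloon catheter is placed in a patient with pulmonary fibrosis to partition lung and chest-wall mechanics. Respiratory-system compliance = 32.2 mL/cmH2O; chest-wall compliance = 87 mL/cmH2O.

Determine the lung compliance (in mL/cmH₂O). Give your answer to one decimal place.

1/CL = 1/Crs − 1/Ccw.
1/CL = 1/32.2 − 1/87 = 0.01956.
CL = 51.125 mL/cmH2O.

51.1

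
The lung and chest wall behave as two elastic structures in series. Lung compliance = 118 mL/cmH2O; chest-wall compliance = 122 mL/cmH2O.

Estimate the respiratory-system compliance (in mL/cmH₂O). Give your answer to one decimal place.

60.0

Lung and chest wall are elastances in series: 1/Crs = 1/CL + 1/Ccw.
1/Crs = 1/118 + 1/122 = 0.01667.
Crs = 59.988 mL/cmH2O.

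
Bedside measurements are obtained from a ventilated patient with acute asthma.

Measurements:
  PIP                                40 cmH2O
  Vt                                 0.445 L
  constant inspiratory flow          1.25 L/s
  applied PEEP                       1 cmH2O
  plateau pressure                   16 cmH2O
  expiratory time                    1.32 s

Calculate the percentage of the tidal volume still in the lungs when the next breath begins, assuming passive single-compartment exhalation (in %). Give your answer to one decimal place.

R = (PIP − Pplat)/V̇ = (40 − 16) / 1.25 = 24.0/1.25 = 19.2 cmH2O·s/L.
C = Vt/(Pplat − PEEP) = 445.0 / (16 − 1) = 445.0/15.0 = 29.667 mL/cmH2O.
τ = R × C = 19.2 × 0.02967 L/cmH2O = 0.5697 s.
Fraction remaining at end-expiration = e^(−Te/τ) = e^(−1.32/0.5697) = 0.09857 → 9.857%.

9.9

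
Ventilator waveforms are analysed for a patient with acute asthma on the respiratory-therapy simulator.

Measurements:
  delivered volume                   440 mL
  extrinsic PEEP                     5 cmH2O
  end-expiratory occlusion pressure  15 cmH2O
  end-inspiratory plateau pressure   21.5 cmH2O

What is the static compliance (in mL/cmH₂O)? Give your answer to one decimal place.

End-expiratory occlusion gives total PEEP = 15 cmH2O (intrinsic PEEP = 15 − 5 = 10). Use total PEEP for the elastic gradient.
Cstat = Vt / (Pplat − PEEPtotal) = 440 / (21.5 − 15) = 440 / 6.5 = 67.692 mL/cmH2O.

67.7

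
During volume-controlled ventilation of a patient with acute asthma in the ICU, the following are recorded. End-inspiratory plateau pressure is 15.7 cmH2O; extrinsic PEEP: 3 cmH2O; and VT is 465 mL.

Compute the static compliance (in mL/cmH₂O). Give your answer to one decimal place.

36.6

Cstat = Vt / (Pplat − PEEP) = 465 / (15.7 − 3) = 465 / 12.7 = 36.614 mL/cmH2O.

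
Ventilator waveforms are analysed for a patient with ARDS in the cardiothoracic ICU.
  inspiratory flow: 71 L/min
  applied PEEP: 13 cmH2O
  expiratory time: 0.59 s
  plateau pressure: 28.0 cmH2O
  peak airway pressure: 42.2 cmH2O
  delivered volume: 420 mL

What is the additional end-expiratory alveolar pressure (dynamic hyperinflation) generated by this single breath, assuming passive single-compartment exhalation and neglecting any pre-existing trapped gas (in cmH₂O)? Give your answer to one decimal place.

Flow: 71 L/min ÷ 60 = 1.1833 L/s.
R = (PIP − Pplat)/V̇ = (42.2 − 28.0) / 1.1833 = 14.2/1.1833 = 12.0 cmH2O·s/L.
C = Vt/(Pplat − PEEP) = 420.0 / (28.0 − 13) = 420.0/15.0 = 28.0 mL/cmH2O.
τ = R × C = 12.0 × 0.028 L/cmH2O = 0.336 s.
Fraction remaining = e^(−Te/τ) = e^(−0.59/0.336) = 0.1727; trapped volume = 420.0 × 0.1727 = 72.534 mL.
Additional alveolar pressure from trapping ≈ V_trapped / C = 72.534 / 28.0 = 2.591 cmH2O.

2.6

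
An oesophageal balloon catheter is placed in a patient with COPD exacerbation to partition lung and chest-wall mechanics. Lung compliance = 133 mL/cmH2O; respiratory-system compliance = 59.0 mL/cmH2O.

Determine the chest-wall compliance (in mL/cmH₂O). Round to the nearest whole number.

1/Ccw = 1/Crs − 1/CL.
1/Ccw = 1/59.0 − 1/133 = 0.00943.
Ccw = 106.04 mL/cmH2O.

106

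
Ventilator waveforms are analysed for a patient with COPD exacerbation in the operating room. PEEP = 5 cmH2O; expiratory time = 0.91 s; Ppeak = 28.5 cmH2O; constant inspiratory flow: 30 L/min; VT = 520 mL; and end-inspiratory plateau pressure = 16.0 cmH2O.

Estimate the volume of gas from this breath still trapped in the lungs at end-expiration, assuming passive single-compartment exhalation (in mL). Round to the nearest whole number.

Flow: 30 L/min ÷ 60 = 0.5 L/s.
R = (PIP − Pplat)/V̇ = (28.5 − 16.0) / 0.5 = 12.5/0.5 = 25.0 cmH2O·s/L.
C = Vt/(Pplat − PEEP) = 520.0 / (16.0 − 5) = 520.0/11.0 = 47.273 mL/cmH2O.
τ = R × C = 25.0 × 0.04727 L/cmH2O = 1.182 s.
Fraction remaining = e^(−Te/τ) = e^(−0.91/1.182) = 0.4631.
Trapped volume = 520.0 × 0.4631 = 240.81 mL.

241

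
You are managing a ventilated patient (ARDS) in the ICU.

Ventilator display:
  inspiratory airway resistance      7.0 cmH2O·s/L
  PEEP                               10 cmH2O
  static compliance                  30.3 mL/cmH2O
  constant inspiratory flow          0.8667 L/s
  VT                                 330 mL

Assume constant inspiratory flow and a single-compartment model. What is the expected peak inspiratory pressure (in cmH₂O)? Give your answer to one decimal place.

27.0

Equation of motion (constant flow): PIP = Vt/C + R·V̇ + PEEP.
PIP = 330/30.3 + 7.0×0.8667 + 10 = 10.891 + 6.067 + 10 = 26.958 cmH2O.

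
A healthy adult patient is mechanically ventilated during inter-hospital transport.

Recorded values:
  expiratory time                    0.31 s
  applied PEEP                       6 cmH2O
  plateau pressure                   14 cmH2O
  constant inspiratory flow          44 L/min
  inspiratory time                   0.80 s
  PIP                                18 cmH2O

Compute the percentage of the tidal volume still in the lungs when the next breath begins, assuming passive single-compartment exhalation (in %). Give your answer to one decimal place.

Flow: 44 L/min ÷ 60 = 0.7333 L/s.
Vt = flow × Ti = 0.7333 L/s × 0.80 s × 1000 mL/L = 586.64 mL.
R = (PIP − Pplat)/V̇ = (18 − 14) / 0.7333 = 4.0/0.7333 = 5.455 cmH2O·s/L.
C = Vt/(Pplat − PEEP) = 586.64 / (14 − 6) = 586.64/8.0 = 73.33 mL/cmH2O.
τ = R × C = 5.455 × 0.07333 L/cmH2O = 0.4 s.
Fraction remaining at end-expiration = e^(−Te/τ) = e^(−0.31/0.4) = 0.4607 → 46.07%.

46.1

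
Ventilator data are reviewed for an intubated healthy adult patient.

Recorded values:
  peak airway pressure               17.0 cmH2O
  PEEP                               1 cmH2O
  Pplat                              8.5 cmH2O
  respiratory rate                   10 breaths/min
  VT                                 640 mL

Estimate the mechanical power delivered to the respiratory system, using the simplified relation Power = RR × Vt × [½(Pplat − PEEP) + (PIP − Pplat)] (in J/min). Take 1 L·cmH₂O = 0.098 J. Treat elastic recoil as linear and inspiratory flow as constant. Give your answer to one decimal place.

7.7

Per-breath work = Vt × [½(Pplat−PEEP) + (PIP−Pplat)] = 0.640 × [0.5×7.5 + 8.5] = 0.640 × 12.25 = 7.84 L·cmH2O.
Power = 10 × 7.84 = 78.4 L·cmH2O/min.
× 0.098 J/(L·cmH2O) → 7.683 J/min.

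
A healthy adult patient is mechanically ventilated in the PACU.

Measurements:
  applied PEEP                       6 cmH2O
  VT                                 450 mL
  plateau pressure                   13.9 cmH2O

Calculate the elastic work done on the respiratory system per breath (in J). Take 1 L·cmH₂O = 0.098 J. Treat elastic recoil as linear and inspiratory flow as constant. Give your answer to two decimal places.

Elastic work ≈ ½ × (Pplat − PEEP) × Vt = 0.5 × (13.9 − 6) × 0.450 L = 0.5 × 7.9 × 0.450 = 1.778 L·cmH2O.
× 0.098 J/(L·cmH2O) → 0.1742 J.

0.17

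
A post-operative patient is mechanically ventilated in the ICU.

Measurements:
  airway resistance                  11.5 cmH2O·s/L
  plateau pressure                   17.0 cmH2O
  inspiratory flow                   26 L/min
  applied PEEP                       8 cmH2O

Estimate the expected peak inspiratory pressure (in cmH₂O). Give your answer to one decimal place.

Flow: 26 L/min ÷ 60 = 0.4333 L/s.
PIP = Pplat + Raw × flow = 17.0 + 11.5 × 0.4333 = 17.0 + 4.983 = 21.983 cmH2O.

22.0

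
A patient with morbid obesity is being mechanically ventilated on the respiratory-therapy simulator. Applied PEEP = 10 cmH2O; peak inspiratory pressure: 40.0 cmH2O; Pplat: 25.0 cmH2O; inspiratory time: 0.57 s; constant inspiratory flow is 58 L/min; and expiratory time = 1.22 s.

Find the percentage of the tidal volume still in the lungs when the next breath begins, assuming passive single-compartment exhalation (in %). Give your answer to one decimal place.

Flow: 58 L/min ÷ 60 = 0.9667 L/s.
Vt = flow × Ti = 0.9667 L/s × 0.57 s × 1000 mL/L = 551.02 mL.
R = (PIP − Pplat)/V̇ = (40.0 − 25.0) / 0.9667 = 15.0/0.9667 = 15.517 cmH2O·s/L.
C = Vt/(Pplat − PEEP) = 551.02 / (25.0 − 10) = 551.02/15.0 = 36.735 mL/cmH2O.
τ = R × C = 15.517 × 0.03674 L/cmH2O = 0.5701 s.
Fraction remaining at end-expiration = e^(−Te/τ) = e^(−1.22/0.5701) = 0.1177 → 11.77%.

11.8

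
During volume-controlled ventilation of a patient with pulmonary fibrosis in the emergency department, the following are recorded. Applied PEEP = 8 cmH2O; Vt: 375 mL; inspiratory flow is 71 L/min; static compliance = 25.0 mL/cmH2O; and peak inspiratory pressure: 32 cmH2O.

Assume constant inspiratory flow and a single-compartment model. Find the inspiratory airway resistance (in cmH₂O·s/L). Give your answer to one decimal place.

7.6

Flow: 71 L/min ÷ 60 = 1.1833 L/s.
Equation of motion (constant flow): PIP = Vt/C + R·V̇ + PEEP.
R·V̇ = PIP − Vt/C − PEEP = 32 − 375/25.0 − 8 = 32 − 15.0 − 8 = 9.0 cmH2O.
R = 9.0 / 1.1833 = 7.606 cmH2O·s/L.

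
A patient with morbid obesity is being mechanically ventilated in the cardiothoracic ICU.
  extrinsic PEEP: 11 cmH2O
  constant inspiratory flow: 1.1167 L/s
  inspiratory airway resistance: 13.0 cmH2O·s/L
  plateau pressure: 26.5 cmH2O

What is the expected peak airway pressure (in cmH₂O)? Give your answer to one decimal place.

PIP = Pplat + Raw × flow = 26.5 + 13.0 × 1.1167 = 26.5 + 14.517 = 41.017 cmH2O.

41.0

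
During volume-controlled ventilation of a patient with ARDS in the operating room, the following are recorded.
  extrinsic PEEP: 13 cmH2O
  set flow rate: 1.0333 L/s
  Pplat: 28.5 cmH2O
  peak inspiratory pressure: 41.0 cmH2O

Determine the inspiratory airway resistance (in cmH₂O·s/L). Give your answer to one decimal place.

Raw = (PIP − Pplat) / flow = (41.0 − 28.5) / 1.0333 = 12.5 / 1.0333 = 12.097 cmH2O·s/L.

12.1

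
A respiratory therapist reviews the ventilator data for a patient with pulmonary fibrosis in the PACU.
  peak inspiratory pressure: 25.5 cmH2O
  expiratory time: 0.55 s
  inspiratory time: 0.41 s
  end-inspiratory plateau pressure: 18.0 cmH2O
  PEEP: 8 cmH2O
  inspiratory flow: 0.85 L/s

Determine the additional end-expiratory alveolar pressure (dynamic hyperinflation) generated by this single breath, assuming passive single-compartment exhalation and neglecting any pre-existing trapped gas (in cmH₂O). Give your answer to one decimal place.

1.7

Vt = flow × Ti = 0.85 L/s × 0.41 s × 1000 mL/L = 348.5 mL.
R = (PIP − Pplat)/V̇ = (25.5 − 18.0) / 0.85 = 7.5/0.85 = 8.824 cmH2O·s/L.
C = Vt/(Pplat − PEEP) = 348.5 / (18.0 − 8) = 348.5/10.0 = 34.85 mL/cmH2O.
τ = R × C = 8.824 × 0.03485 L/cmH2O = 0.3075 s.
Fraction remaining = e^(−Te/τ) = e^(−0.55/0.3075) = 0.1672; trapped volume = 348.5 × 0.1672 = 58.269 mL.
Additional alveolar pressure from trapping ≈ V_trapped / C = 58.269 / 34.85 = 1.672 cmH2O.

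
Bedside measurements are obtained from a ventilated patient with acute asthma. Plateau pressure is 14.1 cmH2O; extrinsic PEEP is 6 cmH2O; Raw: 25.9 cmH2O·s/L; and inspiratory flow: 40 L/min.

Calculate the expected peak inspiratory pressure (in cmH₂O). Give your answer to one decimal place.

31.4

Flow: 40 L/min ÷ 60 = 0.6667 L/s.
PIP = Pplat + Raw × flow = 14.1 + 25.9 × 0.6667 = 14.1 + 17.268 = 31.368 cmH2O.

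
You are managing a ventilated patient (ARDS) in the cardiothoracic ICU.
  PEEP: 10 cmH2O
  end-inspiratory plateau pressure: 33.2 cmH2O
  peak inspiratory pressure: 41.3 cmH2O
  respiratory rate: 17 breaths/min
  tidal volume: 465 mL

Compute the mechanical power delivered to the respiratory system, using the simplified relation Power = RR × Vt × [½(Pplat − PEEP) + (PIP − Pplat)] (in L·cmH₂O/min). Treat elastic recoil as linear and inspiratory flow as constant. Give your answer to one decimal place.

155.7

Per-breath work = Vt × [½(Pplat−PEEP) + (PIP−Pplat)] = 0.465 × [0.5×23.2 + 8.1] = 0.465 × 19.7 = 9.161 L·cmH2O.
Power = 17 × 9.161 = 155.74 L·cmH2O/min.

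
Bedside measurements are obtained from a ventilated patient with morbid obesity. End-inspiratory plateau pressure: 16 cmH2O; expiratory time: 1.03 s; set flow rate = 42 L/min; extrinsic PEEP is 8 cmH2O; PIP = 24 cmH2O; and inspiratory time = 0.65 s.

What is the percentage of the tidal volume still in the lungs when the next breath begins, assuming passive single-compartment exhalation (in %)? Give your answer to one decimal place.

Flow: 42 L/min ÷ 60 = 0.7 L/s.
Vt = flow × Ti = 0.7 L/s × 0.65 s × 1000 mL/L = 455.0 mL.
R = (PIP − Pplat)/V̇ = (24 − 16) / 0.7 = 8.0/0.7 = 11.429 cmH2O·s/L.
C = Vt/(Pplat − PEEP) = 455.0 / (16 − 8) = 455.0/8.0 = 56.875 mL/cmH2O.
τ = R × C = 11.429 × 0.05688 L/cmH2O = 0.6501 s.
Fraction remaining at end-expiration = e^(−Te/τ) = e^(−1.03/0.6501) = 0.2051 → 20.51%.

20.5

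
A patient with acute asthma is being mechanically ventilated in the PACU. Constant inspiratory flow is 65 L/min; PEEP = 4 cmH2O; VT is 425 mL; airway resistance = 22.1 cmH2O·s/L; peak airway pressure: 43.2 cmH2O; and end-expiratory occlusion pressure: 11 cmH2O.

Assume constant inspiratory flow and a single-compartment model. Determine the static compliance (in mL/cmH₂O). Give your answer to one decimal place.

Flow: 65 L/min ÷ 60 = 1.0833 L/s.
Total PEEP = 11 cmH2O (set 4 + intrinsic 7); this is the baseline alveolar pressure.
Equation of motion (constant flow): PIP = Vt/C + R·V̇ + PEEP.
Vt/C = PIP − R·V̇ − PEEP = 43.2 − 22.1×1.0833 − 11 = 43.2 − 23.941 − 11 = 8.259 cmH2O.
C = Vt / 8.259 = 425 / 8.259 = 51.459 mL/cmH2O.

51.5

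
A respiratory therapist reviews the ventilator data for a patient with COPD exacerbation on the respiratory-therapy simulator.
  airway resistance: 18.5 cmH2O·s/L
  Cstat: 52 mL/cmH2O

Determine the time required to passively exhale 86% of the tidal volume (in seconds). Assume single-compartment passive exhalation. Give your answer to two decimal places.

τ = R × C = 18.5 × 52 mL/cmH2O = 18.5 × 0.052 L/cmH2O = 0.962 s.
Exhaled fraction f = 1 − e^(−t/τ) → t = −τ·ln(1 − f) = −0.962·ln(0.14) = 1.891 s.

1.89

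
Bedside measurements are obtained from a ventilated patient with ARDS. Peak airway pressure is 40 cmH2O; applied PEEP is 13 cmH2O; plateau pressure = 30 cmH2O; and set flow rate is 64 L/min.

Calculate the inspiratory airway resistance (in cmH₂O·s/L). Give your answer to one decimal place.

9.4

Flow: 64 L/min ÷ 60 = 1.0667 L/s.
Raw = (PIP − Pplat) / flow = (40 − 30) / 1.0667 = 10.0 / 1.0667 = 9.375 cmH2O·s/L.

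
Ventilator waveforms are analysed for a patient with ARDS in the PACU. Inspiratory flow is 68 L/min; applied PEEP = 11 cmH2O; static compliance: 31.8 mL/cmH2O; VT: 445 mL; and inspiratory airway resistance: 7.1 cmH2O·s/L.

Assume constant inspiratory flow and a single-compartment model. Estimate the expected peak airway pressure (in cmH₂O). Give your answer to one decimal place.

33.0

Flow: 68 L/min ÷ 60 = 1.1333 L/s.
Equation of motion (constant flow): PIP = Vt/C + R·V̇ + PEEP.
PIP = 445/31.8 + 7.1×1.1333 + 11 = 13.994 + 8.046 + 11 = 33.04 cmH2O.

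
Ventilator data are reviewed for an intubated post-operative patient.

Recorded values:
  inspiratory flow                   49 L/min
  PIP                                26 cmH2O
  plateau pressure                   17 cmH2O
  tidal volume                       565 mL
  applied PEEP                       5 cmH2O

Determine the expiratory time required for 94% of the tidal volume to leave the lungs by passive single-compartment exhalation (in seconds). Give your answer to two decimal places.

Flow: 49 L/min ÷ 60 = 0.8167 L/s.
R = (PIP − Pplat)/V̇ = (26 − 17) / 0.8167 = 9.0/0.8167 = 11.02 cmH2O·s/L.
C = Vt/(Pplat − PEEP) = 565.0 / (17 − 5) = 565.0/12.0 = 47.083 mL/cmH2O.
τ = R × C = 11.02 × 0.04708 L/cmH2O = 0.5188 s.
t = −τ·ln(1 − 0.94) = −0.5188·ln(0.06) = 1.46 s.

1.46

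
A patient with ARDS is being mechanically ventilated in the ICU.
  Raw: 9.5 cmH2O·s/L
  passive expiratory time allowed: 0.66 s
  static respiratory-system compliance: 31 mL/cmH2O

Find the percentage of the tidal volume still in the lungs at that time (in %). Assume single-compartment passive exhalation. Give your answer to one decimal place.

τ = R × C = 9.5 × 31 mL/cmH2O = 9.5 × 0.031 L/cmH2O = 0.2945 s.
Passive exhalation: V(t)/V₀ = e^(−t/τ) = e^(−0.66/0.2945) = 0.1063.
Fraction remaining = 0.1063 → 10.63%.

10.6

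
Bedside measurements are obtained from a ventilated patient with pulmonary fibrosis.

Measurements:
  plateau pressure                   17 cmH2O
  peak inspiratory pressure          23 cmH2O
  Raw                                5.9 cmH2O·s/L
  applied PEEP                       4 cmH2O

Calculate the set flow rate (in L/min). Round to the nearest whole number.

flow = (PIP − Pplat) / Raw = (23 − 17) / 5.9 = 1.017 L/s × 60 = 61.02 L/min.

61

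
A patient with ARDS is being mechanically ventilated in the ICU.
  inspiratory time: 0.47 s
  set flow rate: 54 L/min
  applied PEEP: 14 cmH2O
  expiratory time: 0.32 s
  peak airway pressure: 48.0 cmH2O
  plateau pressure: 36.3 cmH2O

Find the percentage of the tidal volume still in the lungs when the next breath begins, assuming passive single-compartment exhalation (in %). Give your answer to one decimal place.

27.3

Flow: 54 L/min ÷ 60 = 0.9 L/s.
Vt = flow × Ti = 0.9 L/s × 0.47 s × 1000 mL/L = 423.0 mL.
R = (PIP − Pplat)/V̇ = (48.0 − 36.3) / 0.9 = 11.7/0.9 = 13.0 cmH2O·s/L.
C = Vt/(Pplat − PEEP) = 423.0 / (36.3 − 14) = 423.0/22.3 = 18.969 mL/cmH2O.
τ = R × C = 13.0 × 0.01897 L/cmH2O = 0.2466 s.
Fraction remaining at end-expiration = e^(−Te/τ) = e^(−0.32/0.2466) = 0.2732 → 27.32%.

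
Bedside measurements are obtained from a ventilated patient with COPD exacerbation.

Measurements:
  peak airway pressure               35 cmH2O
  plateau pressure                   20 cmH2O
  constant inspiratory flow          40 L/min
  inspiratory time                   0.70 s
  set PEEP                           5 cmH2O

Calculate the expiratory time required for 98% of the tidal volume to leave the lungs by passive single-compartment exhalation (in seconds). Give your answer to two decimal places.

Flow: 40 L/min ÷ 60 = 0.6667 L/s.
Vt = flow × Ti = 0.6667 L/s × 0.70 s × 1000 mL/L = 466.69 mL.
R = (PIP − Pplat)/V̇ = (35 − 20) / 0.6667 = 15.0/0.6667 = 22.499 cmH2O·s/L.
C = Vt/(Pplat − PEEP) = 466.69 / (20 − 5) = 466.69/15.0 = 31.113 mL/cmH2O.
τ = R × C = 22.499 × 0.03111 L/cmH2O = 0.6999 s.
t = −τ·ln(1 − 0.98) = −0.6999·ln(0.02) = 2.738 s.

2.74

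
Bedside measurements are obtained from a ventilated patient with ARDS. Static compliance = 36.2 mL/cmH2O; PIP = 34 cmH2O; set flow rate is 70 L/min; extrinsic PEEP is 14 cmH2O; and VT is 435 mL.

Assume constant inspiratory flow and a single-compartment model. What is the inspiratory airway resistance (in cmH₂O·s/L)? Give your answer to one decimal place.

6.8

Flow: 70 L/min ÷ 60 = 1.1667 L/s.
Equation of motion (constant flow): PIP = Vt/C + R·V̇ + PEEP.
R·V̇ = PIP − Vt/C − PEEP = 34 − 435/36.2 − 14 = 34 − 12.017 − 14 = 7.983 cmH2O.
R = 7.983 / 1.1667 = 6.842 cmH2O·s/L.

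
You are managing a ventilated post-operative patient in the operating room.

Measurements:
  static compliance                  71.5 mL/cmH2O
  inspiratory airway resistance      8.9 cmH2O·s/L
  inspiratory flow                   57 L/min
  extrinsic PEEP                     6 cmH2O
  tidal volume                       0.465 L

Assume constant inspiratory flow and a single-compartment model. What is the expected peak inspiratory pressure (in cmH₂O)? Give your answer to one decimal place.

21.0

Flow: 57 L/min ÷ 60 = 0.95 L/s.
Equation of motion (constant flow): PIP = Vt/C + R·V̇ + PEEP.
PIP = 465/71.5 + 8.9×0.95 + 6 = 6.503 + 8.455 + 6 = 20.958 cmH2O.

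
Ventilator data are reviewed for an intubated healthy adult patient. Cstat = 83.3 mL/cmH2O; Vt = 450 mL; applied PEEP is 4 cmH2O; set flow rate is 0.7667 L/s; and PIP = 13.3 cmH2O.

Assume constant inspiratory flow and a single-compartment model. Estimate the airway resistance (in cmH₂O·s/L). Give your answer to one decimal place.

Equation of motion (constant flow): PIP = Vt/C + R·V̇ + PEEP.
R·V̇ = PIP − Vt/C − PEEP = 13.3 − 450/83.3 − 4 = 13.3 − 5.402 − 4 = 3.898 cmH2O.
R = 3.898 / 0.7667 = 5.084 cmH2O·s/L.

5.1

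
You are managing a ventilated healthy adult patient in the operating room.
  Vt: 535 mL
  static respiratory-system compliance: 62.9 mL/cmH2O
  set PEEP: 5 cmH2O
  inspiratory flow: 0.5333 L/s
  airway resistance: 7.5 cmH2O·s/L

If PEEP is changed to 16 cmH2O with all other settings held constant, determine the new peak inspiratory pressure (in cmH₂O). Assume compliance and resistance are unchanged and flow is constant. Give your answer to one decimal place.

PIP = Vt/C + R·V̇ + PEEP (constant-flow equation of motion).
Only the baseline term changes: ΔPIP = ΔPEEP = 16 − 5 = 11.0 cmH2O.
Original PIP = 535/62.9 + 7.5×0.5333 + 5 = 17.505 cmH2O; new PIP = 17.505 + (11.0) = 28.505 cmH2O.

28.5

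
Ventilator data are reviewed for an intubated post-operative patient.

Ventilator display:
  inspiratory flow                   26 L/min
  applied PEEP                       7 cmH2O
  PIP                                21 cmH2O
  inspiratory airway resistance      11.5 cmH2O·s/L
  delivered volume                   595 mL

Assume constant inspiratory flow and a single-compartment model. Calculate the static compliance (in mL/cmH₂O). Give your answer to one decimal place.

Flow: 26 L/min ÷ 60 = 0.4333 L/s.
Equation of motion (constant flow): PIP = Vt/C + R·V̇ + PEEP.
Vt/C = PIP − R·V̇ − PEEP = 21 − 11.5×0.4333 − 7 = 21 − 4.983 − 7 = 9.017 cmH2O.
C = Vt / 9.017 = 595 / 9.017 = 65.986 mL/cmH2O.

66.0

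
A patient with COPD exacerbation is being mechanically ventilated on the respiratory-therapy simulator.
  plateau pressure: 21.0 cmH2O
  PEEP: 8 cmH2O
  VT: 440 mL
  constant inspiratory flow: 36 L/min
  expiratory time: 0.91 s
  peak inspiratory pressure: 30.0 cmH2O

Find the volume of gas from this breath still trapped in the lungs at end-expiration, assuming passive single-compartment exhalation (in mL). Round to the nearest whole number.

Flow: 36 L/min ÷ 60 = 0.6 L/s.
R = (PIP − Pplat)/V̇ = (30.0 − 21.0) / 0.6 = 9.0/0.6 = 15.0 cmH2O·s/L.
C = Vt/(Pplat − PEEP) = 440.0 / (21.0 − 8) = 440.0/13.0 = 33.846 mL/cmH2O.
τ = R × C = 15.0 × 0.03385 L/cmH2O = 0.5078 s.
Fraction remaining = e^(−Te/τ) = e^(−0.91/0.5078) = 0.1666.
Trapped volume = 440.0 × 0.1666 = 73.304 mL.

73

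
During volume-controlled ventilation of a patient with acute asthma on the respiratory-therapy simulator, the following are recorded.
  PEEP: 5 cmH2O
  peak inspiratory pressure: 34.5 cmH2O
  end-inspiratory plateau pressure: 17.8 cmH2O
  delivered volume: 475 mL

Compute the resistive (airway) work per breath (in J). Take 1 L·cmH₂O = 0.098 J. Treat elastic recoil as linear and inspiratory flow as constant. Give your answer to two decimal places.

With constant inspiratory flow the resistive pressure is constant at PIP − Pplat = 34.5 − 17.8 = 16.7 cmH2O, so resistive work = 16.7 × 0.475 = 7.933 L·cmH2O.
× 0.098 J/(L·cmH2O) → 0.7774 J.

0.78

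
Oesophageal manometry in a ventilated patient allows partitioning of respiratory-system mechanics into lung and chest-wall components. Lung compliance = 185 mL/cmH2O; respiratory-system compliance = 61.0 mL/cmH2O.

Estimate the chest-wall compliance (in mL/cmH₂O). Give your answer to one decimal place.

1/Ccw = 1/Crs − 1/CL.
1/Ccw = 1/61.0 − 1/185 = 0.01099.
Ccw = 90.992 mL/cmH2O.

91.0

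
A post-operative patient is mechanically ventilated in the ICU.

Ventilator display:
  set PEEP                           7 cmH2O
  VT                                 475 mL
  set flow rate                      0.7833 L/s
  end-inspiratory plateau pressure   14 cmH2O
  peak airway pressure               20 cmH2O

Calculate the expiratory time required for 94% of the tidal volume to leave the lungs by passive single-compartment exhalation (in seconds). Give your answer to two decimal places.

1.46

R = (PIP − Pplat)/V̇ = (20 − 14) / 0.7833 = 6.0/0.7833 = 7.66 cmH2O·s/L.
C = Vt/(Pplat − PEEP) = 475.0 / (14 − 7) = 475.0/7.0 = 67.857 mL/cmH2O.
τ = R × C = 7.66 × 0.06786 L/cmH2O = 0.5198 s.
t = −τ·ln(1 − 0.94) = −0.5198·ln(0.06) = 1.462 s.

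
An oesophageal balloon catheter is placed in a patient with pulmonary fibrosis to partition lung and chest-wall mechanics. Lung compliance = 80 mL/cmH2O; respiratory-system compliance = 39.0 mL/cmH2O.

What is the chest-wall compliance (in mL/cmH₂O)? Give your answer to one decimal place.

76.1

1/Ccw = 1/Crs − 1/CL.
1/Ccw = 1/39.0 − 1/80 = 0.01314.
Ccw = 76.104 mL/cmH2O.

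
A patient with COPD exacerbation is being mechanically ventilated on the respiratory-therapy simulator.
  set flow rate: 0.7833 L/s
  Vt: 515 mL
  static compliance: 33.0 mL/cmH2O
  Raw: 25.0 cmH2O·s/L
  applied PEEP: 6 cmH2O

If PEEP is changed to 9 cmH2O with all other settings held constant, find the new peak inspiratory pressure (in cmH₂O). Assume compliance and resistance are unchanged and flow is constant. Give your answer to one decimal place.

PIP = Vt/C + R·V̇ + PEEP (constant-flow equation of motion).
Only the baseline term changes: ΔPIP = ΔPEEP = 9 − 6 = 3.0 cmH2O.
Original PIP = 515/33.0 + 25.0×0.7833 + 6 = 41.189 cmH2O; new PIP = 41.189 + (3.0) = 44.189 cmH2O.

44.2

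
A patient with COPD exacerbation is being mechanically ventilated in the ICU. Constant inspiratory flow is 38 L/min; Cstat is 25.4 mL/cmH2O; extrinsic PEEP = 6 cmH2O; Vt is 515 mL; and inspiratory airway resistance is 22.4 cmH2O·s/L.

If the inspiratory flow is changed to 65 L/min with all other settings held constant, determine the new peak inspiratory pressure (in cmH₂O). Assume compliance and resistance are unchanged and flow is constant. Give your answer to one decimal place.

50.5

Flow: 38 L/min ÷ 60 = 0.6333 L/s.
New flow: 65 L/min ÷ 60 = 1.0833 L/s.
PIP = Vt/C + R·V̇ + PEEP (constant-flow equation of motion).
Only the resistive term changes: ΔPIP = R × ΔV̇ = 22.4 × (1.0833 − 0.6333) = 22.4 × 0.45 = 10.08 cmH2O.
Original PIP = 515/25.4 + 22.4×0.6333 + 6 = 40.462 cmH2O; new PIP = 40.462 + (10.08) = 50.542 cmH2O.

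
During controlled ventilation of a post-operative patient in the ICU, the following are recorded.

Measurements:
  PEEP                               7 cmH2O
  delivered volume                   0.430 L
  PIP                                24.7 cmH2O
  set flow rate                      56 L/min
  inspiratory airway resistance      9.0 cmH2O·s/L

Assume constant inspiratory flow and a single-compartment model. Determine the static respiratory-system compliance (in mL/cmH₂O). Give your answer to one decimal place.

Flow: 56 L/min ÷ 60 = 0.9333 L/s.
Equation of motion (constant flow): PIP = Vt/C + R·V̇ + PEEP.
Vt/C = PIP − R·V̇ − PEEP = 24.7 − 9.0×0.9333 − 7 = 24.7 − 8.4 − 7 = 9.3 cmH2O.
C = Vt / 9.3 = 430 / 9.3 = 46.237 mL/cmH2O.

46.2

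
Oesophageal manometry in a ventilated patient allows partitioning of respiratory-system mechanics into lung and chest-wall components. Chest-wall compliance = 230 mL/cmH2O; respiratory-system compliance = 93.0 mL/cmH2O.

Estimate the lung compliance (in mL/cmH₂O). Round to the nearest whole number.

1/CL = 1/Crs − 1/Ccw.
1/CL = 1/93.0 − 1/230 = 0.006405.
CL = 156.13 mL/cmH2O.

156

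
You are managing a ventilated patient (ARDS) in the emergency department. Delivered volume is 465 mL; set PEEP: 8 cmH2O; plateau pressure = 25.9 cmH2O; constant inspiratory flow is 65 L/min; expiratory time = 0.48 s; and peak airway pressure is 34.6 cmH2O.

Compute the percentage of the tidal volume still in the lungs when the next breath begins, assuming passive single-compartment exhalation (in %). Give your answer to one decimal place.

10.0

Flow: 65 L/min ÷ 60 = 1.0833 L/s.
R = (PIP − Pplat)/V̇ = (34.6 − 25.9) / 1.0833 = 8.7/1.0833 = 8.031 cmH2O·s/L.
C = Vt/(Pplat − PEEP) = 465.0 / (25.9 − 8) = 465.0/17.9 = 25.978 mL/cmH2O.
τ = R × C = 8.031 × 0.02598 L/cmH2O = 0.2086 s.
Fraction remaining at end-expiration = e^(−Te/τ) = e^(−0.48/0.2086) = 0.1002 → 10.02%.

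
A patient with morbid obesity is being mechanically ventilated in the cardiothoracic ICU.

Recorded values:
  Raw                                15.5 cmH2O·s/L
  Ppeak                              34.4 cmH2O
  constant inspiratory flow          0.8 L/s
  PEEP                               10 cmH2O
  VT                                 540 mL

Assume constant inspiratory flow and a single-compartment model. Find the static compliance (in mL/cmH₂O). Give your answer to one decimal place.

Equation of motion (constant flow): PIP = Vt/C + R·V̇ + PEEP.
Vt/C = PIP − R·V̇ − PEEP = 34.4 − 15.5×0.8 − 10 = 34.4 − 12.4 − 10 = 12.0 cmH2O.
C = Vt / 12.0 = 540 / 12.0 = 45.0 mL/cmH2O.

45.0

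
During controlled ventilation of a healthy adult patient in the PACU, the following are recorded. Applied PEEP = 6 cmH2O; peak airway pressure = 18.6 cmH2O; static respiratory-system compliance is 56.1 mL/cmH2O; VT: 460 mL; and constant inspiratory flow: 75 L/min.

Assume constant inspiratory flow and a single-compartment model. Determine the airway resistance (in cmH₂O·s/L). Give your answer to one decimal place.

Flow: 75 L/min ÷ 60 = 1.25 L/s.
Equation of motion (constant flow): PIP = Vt/C + R·V̇ + PEEP.
R·V̇ = PIP − Vt/C − PEEP = 18.6 − 460/56.1 − 6 = 18.6 − 8.2 − 6 = 4.4 cmH2O.
R = 4.4 / 1.25 = 3.52 cmH2O·s/L.

3.5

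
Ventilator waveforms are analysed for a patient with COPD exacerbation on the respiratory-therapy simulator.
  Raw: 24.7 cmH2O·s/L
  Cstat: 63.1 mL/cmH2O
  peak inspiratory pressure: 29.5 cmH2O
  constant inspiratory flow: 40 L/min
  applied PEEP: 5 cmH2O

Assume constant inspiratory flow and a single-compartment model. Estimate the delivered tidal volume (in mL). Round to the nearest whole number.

Flow: 40 L/min ÷ 60 = 0.6667 L/s.
Equation of motion (constant flow): PIP = Vt/C + R·V̇ + PEEP.
Vt/C = PIP − R·V̇ − PEEP = 29.5 − 16.467 − 5 = 8.033 cmH2O.
Vt = C × 8.033 = 63.1 × 8.033 = 506.88 mL.

507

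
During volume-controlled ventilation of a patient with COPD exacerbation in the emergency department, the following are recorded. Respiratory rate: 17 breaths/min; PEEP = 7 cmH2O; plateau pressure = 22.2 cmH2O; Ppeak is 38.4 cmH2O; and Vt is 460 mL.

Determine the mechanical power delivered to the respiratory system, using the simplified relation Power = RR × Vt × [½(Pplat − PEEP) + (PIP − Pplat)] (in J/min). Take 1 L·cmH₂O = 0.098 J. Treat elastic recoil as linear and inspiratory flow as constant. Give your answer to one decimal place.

Per-breath work = Vt × [½(Pplat−PEEP) + (PIP−Pplat)] = 0.460 × [0.5×15.2 + 16.2] = 0.460 × 23.8 = 10.948 L·cmH2O.
Power = 17 × 10.948 = 186.12 L·cmH2O/min.
× 0.098 J/(L·cmH2O) → 18.24 J/min.

18.2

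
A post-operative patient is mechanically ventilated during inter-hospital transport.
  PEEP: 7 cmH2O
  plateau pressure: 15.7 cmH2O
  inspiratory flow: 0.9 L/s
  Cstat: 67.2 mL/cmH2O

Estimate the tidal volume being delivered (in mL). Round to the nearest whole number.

Vt = Cstat × (Pplat − PEEP) = 67.2 × (15.7 − 7) = 67.2 × 8.7 = 584.64 mL.

585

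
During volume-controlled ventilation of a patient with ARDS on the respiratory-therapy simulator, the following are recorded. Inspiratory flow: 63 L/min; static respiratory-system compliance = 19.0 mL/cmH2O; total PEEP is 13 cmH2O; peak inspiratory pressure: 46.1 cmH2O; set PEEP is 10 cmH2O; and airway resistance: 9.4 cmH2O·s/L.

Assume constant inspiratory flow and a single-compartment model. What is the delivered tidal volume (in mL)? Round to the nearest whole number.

441

Flow: 63 L/min ÷ 60 = 1.05 L/s.
Total PEEP = 13 cmH2O (set 10 + intrinsic 3); this is the baseline alveolar pressure.
Equation of motion (constant flow): PIP = Vt/C + R·V̇ + PEEP.
Vt/C = PIP − R·V̇ − PEEP = 46.1 − 9.87 − 13 = 23.23 cmH2O.
Vt = C × 23.23 = 19.0 × 23.23 = 441.37 mL.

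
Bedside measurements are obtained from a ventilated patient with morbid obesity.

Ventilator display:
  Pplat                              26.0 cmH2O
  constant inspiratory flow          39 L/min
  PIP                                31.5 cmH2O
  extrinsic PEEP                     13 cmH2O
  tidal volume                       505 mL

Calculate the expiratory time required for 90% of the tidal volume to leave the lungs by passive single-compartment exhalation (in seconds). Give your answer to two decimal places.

Flow: 39 L/min ÷ 60 = 0.65 L/s.
R = (PIP − Pplat)/V̇ = (31.5 − 26.0) / 0.65 = 5.5/0.65 = 8.462 cmH2O·s/L.
C = Vt/(Pplat − PEEP) = 505.0 / (26.0 − 13) = 505.0/13.0 = 38.846 mL/cmH2O.
τ = R × C = 8.462 × 0.03885 L/cmH2O = 0.3287 s.
t = −τ·ln(1 − 0.90) = −0.3287·ln(0.1) = 0.7569 s.

0.76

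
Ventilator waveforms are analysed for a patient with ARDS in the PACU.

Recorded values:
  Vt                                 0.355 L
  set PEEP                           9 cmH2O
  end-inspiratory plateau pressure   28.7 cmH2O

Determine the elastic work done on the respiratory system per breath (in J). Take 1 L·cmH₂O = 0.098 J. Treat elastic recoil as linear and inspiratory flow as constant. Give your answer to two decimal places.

0.34

Elastic work ≈ ½ × (Pplat − PEEP) × Vt = 0.5 × (28.7 − 9) × 0.355 L = 0.5 × 19.7 × 0.355 = 3.497 L·cmH2O.
× 0.098 J/(L·cmH2O) → 0.3427 J.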